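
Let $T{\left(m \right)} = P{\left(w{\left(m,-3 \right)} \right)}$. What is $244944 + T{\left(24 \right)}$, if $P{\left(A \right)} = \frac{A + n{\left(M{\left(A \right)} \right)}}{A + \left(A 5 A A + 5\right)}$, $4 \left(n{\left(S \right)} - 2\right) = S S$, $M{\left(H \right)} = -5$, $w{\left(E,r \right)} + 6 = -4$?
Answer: $\frac{700539841}{2860} \approx 2.4494 \cdot 10^{5}$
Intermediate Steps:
$w{\left(E,r \right)} = -10$ ($w{\left(E,r \right)} = -6 - 4 = -10$)
$n{\left(S \right)} = 2 + \frac{S^{2}}{4}$ ($n{\left(S \right)} = 2 + \frac{S S}{4} = 2 + \frac{S^{2}}{4}$)
$P{\left(A \right)} = \frac{\frac{33}{4} + A}{5 + A + 5 A^{3}}$ ($P{\left(A \right)} = \frac{A + \left(2 + \frac{\left(-5\right)^{2}}{4}\right)}{A + \left(A 5 A A + 5\right)} = \frac{A + \left(2 + \frac{1}{4} \cdot 25\right)}{A + \left(A 5 A^{2} + 5\right)} = \frac{A + \left(2 + \frac{25}{4}\right)}{A + \left(5 A^{3} + 5\right)} = \frac{A + \frac{33}{4}}{A + \left(5 + 5 A^{3}\right)} = \frac{\frac{33}{4} + A}{5 + A + 5 A^{3}}$)
$T{\left(m \right)} = \frac{1}{2860}$ ($T{\left(m \right)} = \frac{\frac{33}{4} - 10}{5 - 10 + 5 \left(-10\right)^{3}} = \frac{1}{5 - 10 + 5 \left(-1000\right)} \left(- \frac{7}{4}\right) = \frac{1}{5 - 10 - 5000} \left(- \frac{7}{4}\right) = \frac{1}{-5005} \left(- \frac{7}{4}\right) = \left(- \frac{1}{5005}\right) \left(- \frac{7}{4}\right) = \frac{1}{2860}$)
$244944 + T{\left(24 \right)} = 244944 + \frac{1}{2860} = \frac{700539841}{2860}$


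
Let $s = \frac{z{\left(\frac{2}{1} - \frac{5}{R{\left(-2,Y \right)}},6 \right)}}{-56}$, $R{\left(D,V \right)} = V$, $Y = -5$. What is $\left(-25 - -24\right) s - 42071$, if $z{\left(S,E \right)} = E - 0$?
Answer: $- \frac{1177985}{28} \approx -42071.0$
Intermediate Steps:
$z{\left(S,E \right)} = E$ ($z{\left(S,E \right)} = E + 0 = E$)
$s = - \frac{3}{28}$ ($s = \frac{6}{-56} = 6 \left(- \frac{1}{56}\right) = - \frac{3}{28} \approx -0.10714$)
$\left(-25 - -24\right) s - 42071 = \left(-25 - -24\right) \left(- \frac{3}{28}\right) - 42071 = \left(-25 + 24\right) \left(- \frac{3}{28}\right) - 42071 = \left(-1\right) \left(- \frac{3}{28}\right) - 42071 = \frac{3}{28} - 42071 = - \frac{1177985}{28}$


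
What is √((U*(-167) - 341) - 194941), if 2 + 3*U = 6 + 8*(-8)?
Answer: I*√191942 ≈ 438.11*I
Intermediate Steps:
U = -20 (U = -⅔ + (6 + 8*(-8))/3 = -⅔ + (6 - 64)/3 = -⅔ + (⅓)*(-58) = -⅔ - 58/3 = -20)
√((U*(-167) - 341) - 194941) = √((-20*(-167) - 341) - 194941) = √((3340 - 341) - 194941) = √(2999 - 194941) = √(-191942) = I*√191942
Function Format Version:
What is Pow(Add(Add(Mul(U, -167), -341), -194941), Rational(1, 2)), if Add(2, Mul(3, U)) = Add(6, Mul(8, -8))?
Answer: Mul(I, Pow(191942, Rational(1, 2))) ≈ Mul(438.11, I)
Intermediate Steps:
U = -20 (U = Add(Rational(-2, 3), Mul(Rational(1, 3), Add(6, Mul(8, -8)))) = Add(Rational(-2, 3), Mul(Rational(1, 3), Add(6, -64))) = Add(Rational(-2, 3), Mul(Rational(1, 3), -58)) = Add(Rational(-2, 3), Rational(-58, 3)) = -20)
Pow(Add(Add(Mul(U, -167), -341), -194941), Rational(1, 2)) = Pow(Add(Add(Mul(-20, -167), -341), -194941), Rational(1, 2)) = Pow(Add(Add(3340, -341), -194941), Rational(1, 2)) = Pow(Add(2999, -194941), Rational(1, 2)) = Pow(-191942, Rational(1, 2)) = Mul(I, Pow(191942, Rational(1, 2)))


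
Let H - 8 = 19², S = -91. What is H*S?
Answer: -33579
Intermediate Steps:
H = 369 (H = 8 + 19² = 8 + 361 = 369)
H*S = 369*(-91) = -33579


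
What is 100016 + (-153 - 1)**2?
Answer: 123732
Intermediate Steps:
100016 + (-153 - 1)**2 = 100016 + (-154)**2 = 100016 + 23716 = 123732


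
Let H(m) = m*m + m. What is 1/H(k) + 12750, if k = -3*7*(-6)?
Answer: 204025501/16002 ≈ 12750.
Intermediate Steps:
k = 126 (k = -21*(-6) = 126)
H(m) = m + m² (H(m) = m² + m = m + m²)
1/H(k) + 12750 = 1/(126*(1 + 126)) + 12750 = 1/(126*127) + 12750 = 1/16002 + 12750 = 204025501/16002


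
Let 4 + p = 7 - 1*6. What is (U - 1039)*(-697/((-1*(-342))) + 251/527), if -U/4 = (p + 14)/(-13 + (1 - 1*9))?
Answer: 875594525/540702 ≈ 1619.4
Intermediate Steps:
p = -3 (p = -4 + (7 - 1*6) = -4 + (7 - 6) = -4 + 1 = -3)
U = 44/21 (U = -4*(-3 + 14)/(-13 + (1 - 1*9)) = -44/(-13 + (1 - 9)) = -44/(-13 - 8) = -44/(-21) = -44*(-1)/21 = -4*(-11/21) = 44/21 ≈ 2.0952)
(U - 1039)*(-697/((-1*(-342))) + 251/527) = (44/21 - 1039)*(-697/((-1*(-342))) + 251/527) = -21775*(-697/342 + 251*(1/527))/21 = -21775*(-697*1/342 + 251/527)/21 = -21775*(-697/342 + 251/527)/21 = -21775/21*(-281477/180234) = 875594525/540702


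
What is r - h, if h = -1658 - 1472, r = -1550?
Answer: 1580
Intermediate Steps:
h = -3130
r - h = -1550 - 1*(-3130) = -1550 + 3130 = 1580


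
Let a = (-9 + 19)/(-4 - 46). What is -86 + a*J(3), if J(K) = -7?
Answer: -423/5 ≈ -84.600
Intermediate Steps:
a = -⅕ (a = 10/(-50) = 10*(-1/50) = -⅕ ≈ -0.20000)
-86 + a*J(3) = -86 - ⅕*(-7) = -86 + 7/5 = -423/5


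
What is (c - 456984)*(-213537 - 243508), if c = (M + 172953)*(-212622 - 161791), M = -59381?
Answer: 19435057178599900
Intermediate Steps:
c = -42522833236 (c = (-59381 + 172953)*(-212622 - 161791) = 113572*(-374413) = -42522833236)
(c - 456984)*(-213537 - 243508) = (-42522833236 - 456984)*(-213537 - 243508) = -42523290220*(-457045) = 19435057178599900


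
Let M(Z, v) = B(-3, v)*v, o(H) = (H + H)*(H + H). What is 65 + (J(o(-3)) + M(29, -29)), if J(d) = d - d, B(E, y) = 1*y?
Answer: 906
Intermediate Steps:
o(H) = 4*H² (o(H) = (2*H)*(2*H) = 4*H²)
B(E, y) = y
J(d) = 0
M(Z, v) = v² (M(Z, v) = v*v = v²)
65 + (J(o(-3)) + M(29, -29)) = 65 + (0 + (-29)²) = 65 + (0 + 841) = 65 + 841 = 906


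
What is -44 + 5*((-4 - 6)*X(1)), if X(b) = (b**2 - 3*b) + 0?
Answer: 56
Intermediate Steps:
X(b) = b**2 - 3*b
-44 + 5*((-4 - 6)*X(1)) = -44 + 5*((-4 - 6)*(1*(-3 + 1))) = -44 + 5*(-10*(-2)) = -44 + 5*20 = -44 + 100 = 56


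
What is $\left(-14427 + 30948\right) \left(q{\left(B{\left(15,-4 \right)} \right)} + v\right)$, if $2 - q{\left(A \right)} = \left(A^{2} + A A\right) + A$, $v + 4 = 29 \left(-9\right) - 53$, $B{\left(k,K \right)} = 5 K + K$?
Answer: $-23856324$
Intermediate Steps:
$B{\left(k,K \right)} = 6 K$
$v = -318$ ($v = -4 + \left(29 \left(-9\right) - 53\right) = -4 - 314 = -318$)
$q{\left(A \right)} = 2 - A - 2 A^{2}$ ($q{\left(A \right)} = 2 - \left(\left(A^{2} + A A\right) + A\right) = 2 - \left(\left(A^{2} + A^{2}\right) + A\right) = 2 - \left(2 A^{2} + A\right) = 2 - \left(A + 2 A^{2}\right) = 2 - A - 2 A^{2}$)
$\left(-14427 + 30948\right) \left(q{\left(B{\left(15,-4 \right)} \right)} + v\right) = \left(-14427 + 30948\right) \left(\left(2 - 6 \left(-4\right) - 2 \left(6 \left(-4\right)\right)^{2}\right) - 318\right) = 16521 \left(\left(2 - -24 - 2 \left(-24\right)^{2}\right) - 318\right) = 16521 \left(\left(2 + 24 - 1152\right) - 318\right) = 16521 \left(-1126 - 318\right) = 16521 \left(-1444\right) = -23856324$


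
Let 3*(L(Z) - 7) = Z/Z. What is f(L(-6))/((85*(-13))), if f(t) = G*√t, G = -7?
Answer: 7*√66/3315 ≈ 0.017155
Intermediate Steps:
L(Z) = 22/3 (L(Z) = 7 + (Z/Z)/3 = 7 + (⅓)*1 = 7 + ⅓ = 22/3)
f(t) = -7*√t
f(L(-6))/((85*(-13))) = (-7*√66/3)/((85*(-13))) = -7*√66/3/(-1105) = -7*√66/3*(-1/1105) = 7*√66/3315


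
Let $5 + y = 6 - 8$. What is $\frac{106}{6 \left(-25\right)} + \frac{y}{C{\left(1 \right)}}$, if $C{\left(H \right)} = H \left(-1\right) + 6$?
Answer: $- \frac{158}{75} \approx -2.1067$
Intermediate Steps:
$C{\left(H \right)} = 6 - H$ ($C{\left(H \right)} = - H + 6 = 6 - H$)
$y = -7$ ($y = -5 + \left(6 - 8\right) = -5 - 2 = -7$)
$\frac{106}{6 \left(-25\right)} + \frac{y}{C{\left(1 \right)}} = \frac{106}{6 \left(-25\right)} - \frac{7}{6 - 1} = \frac{106}{-150} - \frac{7}{6 - 1} = 106 \left(- \frac{1}{150}\right) - \frac{7}{5} = - \frac{53}{75} - \frac{7}{5} = - \frac{158}{75}$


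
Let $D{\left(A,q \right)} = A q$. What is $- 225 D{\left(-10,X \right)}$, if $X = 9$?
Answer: $20250$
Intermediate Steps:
$- 225 D{\left(-10,X \right)} = - 225 \left(\left(-10\right) 9\right) = \left(-225\right) \left(-90\right) = 20250$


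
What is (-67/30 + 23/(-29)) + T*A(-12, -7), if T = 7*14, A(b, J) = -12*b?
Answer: 12274807/870 ≈ 14109.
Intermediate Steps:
T = 98
(-67/30 + 23/(-29)) + T*A(-12, -7) = (-67/30 + 23/(-29)) + 98*(-12*(-12)) = (-67*1/30 + 23*(-1/29)) + 98*144 = (-67/30 - 23/29) + 14112 = -2633/870 + 14112 = 12274807/870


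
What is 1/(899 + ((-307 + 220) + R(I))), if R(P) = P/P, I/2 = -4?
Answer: 1/813 ≈ 0.0012300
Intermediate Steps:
I = -8 (I = 2*(-4) = -8)
R(P) = 1
1/(899 + ((-307 + 220) + R(I))) = 1/(899 + ((-307 + 220) + 1)) = 1/(899 + (-87 + 1)) = 1/(899 - 86) = 1/813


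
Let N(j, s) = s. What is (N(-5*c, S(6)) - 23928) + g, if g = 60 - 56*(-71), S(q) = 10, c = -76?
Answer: -19882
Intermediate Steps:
g = 4036 (g = 60 + 3976 = 4036)
(N(-5*c, S(6)) - 23928) + g = (10 - 23928) + 4036 = -23918 + 4036 = -19882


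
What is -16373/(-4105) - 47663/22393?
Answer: 24426282/13131895 ≈ 1.8601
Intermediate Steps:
-16373/(-4105) - 47663/22393 = -16373*(-1/4105) - 47663*1/22393 = 16373/4105 - 6809/3199 = 24426282/13131895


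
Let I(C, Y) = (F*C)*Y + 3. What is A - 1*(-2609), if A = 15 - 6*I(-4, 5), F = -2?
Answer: 2366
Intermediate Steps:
I(C, Y) = 3 - 2*C*Y (I(C, Y) = (-2*C)*Y + 3 = -2*C*Y + 3 = 3 - 2*C*Y)
A = -243 (A = 15 - 6*(3 - 2*(-4)*5) = 15 - 6*(3 + 40) = 15 - 6*43 = 15 - 258 = -243)
A - 1*(-2609) = -243 - 1*(-2609) = -243 + 2609 = 2366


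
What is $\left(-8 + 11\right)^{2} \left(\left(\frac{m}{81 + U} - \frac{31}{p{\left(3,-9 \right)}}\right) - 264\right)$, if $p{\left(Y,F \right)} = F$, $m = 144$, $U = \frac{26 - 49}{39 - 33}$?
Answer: $- \frac{1077959}{463} \approx -2328.2$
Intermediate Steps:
$U = - \frac{23}{6} \approx -3.8333$
$\left(-8 + 11\right)^{2} \left(\left(\frac{m}{81 + U} - \frac{31}{p{\left(3,-9 \right)}}\right) - 264\right) = \left(-8 + 11\right)^{2} \left(\left(\frac{144}{81 - \frac{23}{6}} - \frac{31}{-9}\right) - 264\right) = 3^{2} \left(\left(\frac{144}{\frac{463}{6}} - - \frac{31}{9}\right) - 264\right) = 9 \left(\left(144 \cdot \frac{6}{463} + \frac{31}{9}\right) - 264\right) = 9 \left(\left(\frac{864}{463} + \frac{31}{9}\right) - 264\right) = 9 \left(\frac{22129}{4167} - 264\right) = 9 \left(- \frac{1077959}{4167}\right) = - \frac{1077959}{463}$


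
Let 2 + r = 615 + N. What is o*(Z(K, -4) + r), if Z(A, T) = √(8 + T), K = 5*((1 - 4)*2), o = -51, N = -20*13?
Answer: -18105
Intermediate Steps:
N = -260
K = -30 (K = 5*(-3*2) = 5*(-6) = -30)
r = 353 (r = -2 + (615 - 260) = -2 + 355 = 353)
o*(Z(K, -4) + r) = -51*(√(8 - 4) + 353) = -51*(√4 + 353) = -51*(2 + 353) = -51*355 = -18105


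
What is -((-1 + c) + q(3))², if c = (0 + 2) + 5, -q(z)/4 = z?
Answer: -36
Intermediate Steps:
q(z) = -4*z
c = 7 (c = 2 + 5 = 7)
-((-1 + c) + q(3))² = -((-1 + 7) - 4*3)² = -(6 - 12)² = -1*(-6)² = -1*36 = -36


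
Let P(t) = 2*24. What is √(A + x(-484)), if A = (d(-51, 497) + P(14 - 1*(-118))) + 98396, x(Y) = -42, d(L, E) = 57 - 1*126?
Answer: √98333 ≈ 313.58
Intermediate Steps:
d(L, E) = -69 (d(L, E) = 57 - 126 = -69)
P(t) = 48
A = 98375 (A = (-69 + 48) + 98396 = -21 + 98396 = 98375)
√(A + x(-484)) = √(98375 - 42) = √98333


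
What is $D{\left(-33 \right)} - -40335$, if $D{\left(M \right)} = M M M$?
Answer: $4398$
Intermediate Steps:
$D{\left(M \right)} = M^{3}$ ($D{\left(M \right)} = M^{2} M = M^{3}$)
$D{\left(-33 \right)} - -40335 = \left(-33\right)^{3} - -40335 = -35937 + 40335 = 4398$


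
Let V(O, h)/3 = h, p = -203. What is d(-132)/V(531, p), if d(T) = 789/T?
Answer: 263/26796 ≈ 0.0098149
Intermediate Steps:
V(O, h) = 3*h
d(-132)/V(531, p) = (789/(-132))/((3*(-203))) = (789*(-1/132))/(-609) = -263/44*(-1/609) = 263/26796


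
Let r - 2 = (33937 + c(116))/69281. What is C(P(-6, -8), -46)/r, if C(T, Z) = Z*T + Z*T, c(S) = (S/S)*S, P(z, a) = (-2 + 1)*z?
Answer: -1662744/7505 ≈ -221.55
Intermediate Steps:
P(z, a) = -z
c(S) = S (c(S) = 1*S = S)
C(T, Z) = 2*T*Z (C(T, Z) = T*Z + T*Z = 2*T*Z)
r = 172615/69281 (r = 2 + (33937 + 116)/69281 = 2 + 34053*(1/69281) = 2 + 34053/69281 = 172615/69281 ≈ 2.4915)
C(P(-6, -8), -46)/r = (2*(-1*(-6))*(-46))/(172615/69281) = (2*6*(-46))*(69281/172615) = -552*69281/172615 = -1662744/7505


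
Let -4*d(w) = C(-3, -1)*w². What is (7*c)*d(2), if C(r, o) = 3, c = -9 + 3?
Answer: 126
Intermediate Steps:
c = -6
d(w) = -3*w²/4
(7*c)*d(2) = (7*(-6))*(-¾*2²) = -(-63)*4/2 = -42*(-3) = 126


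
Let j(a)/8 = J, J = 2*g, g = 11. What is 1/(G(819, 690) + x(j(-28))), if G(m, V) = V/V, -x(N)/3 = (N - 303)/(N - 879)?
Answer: 703/322 ≈ 2.1832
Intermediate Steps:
J = 22 (J = 2*11 = 22)
j(a) = 176 (j(a) = 8*22 = 176)
x(N) = -3*(-303 + N)/(-879 + N) (x(N) = -3*(N - 303)/(N - 879) = -3*(-303 + N)/(-879 + N))
G(m, V) = 1
1/(G(819, 690) + x(j(-28))) = 1/(1 + 3*(303 - 1*176)/(-879 + 176)) = 1/(1 + 3*(303 - 176)/(-703)) = 1/(1 + 3*(-1/703)*127) = 1/(1 - 381/703) = 1/(322/703) = 703/322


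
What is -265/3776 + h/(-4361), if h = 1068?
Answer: -58297/185024 ≈ -0.31508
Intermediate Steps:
-265/3776 + h/(-4361) = -265/3776 + 1068/(-4361) = -265*1/3776 + 1068*(-1/4361) = -265/3776 - 12/49 = -58297/185024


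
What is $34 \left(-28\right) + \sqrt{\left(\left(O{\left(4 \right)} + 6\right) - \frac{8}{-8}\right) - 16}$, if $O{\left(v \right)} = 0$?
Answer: $-952 + 3 i \approx -952.0 + 3.0 i$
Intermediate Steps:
$34 \left(-28\right) + \sqrt{\left(\left(O{\left(4 \right)} + 6\right) - \frac{8}{-8}\right) - 16} = 34 \left(-28\right) + \sqrt{\left(\left(0 + 6\right) - \frac{8}{-8}\right) - 16} = -952 + \sqrt{\left(6 - -1\right) - 16} = -952 + \sqrt{\left(6 + 1\right) - 16} = -952 + \sqrt{7 - 16} = -952 + \sqrt{-9} = -952 + 3 i$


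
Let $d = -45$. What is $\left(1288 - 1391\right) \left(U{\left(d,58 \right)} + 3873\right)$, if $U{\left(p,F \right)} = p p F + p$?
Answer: $-12491634$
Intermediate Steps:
$U{\left(p,F \right)} = p + F p^{2}$ ($U{\left(p,F \right)} = p^{2} F + p = F p^{2} + p = p + F p^{2}$)
$\left(1288 - 1391\right) \left(U{\left(d,58 \right)} + 3873\right) = \left(1288 - 1391\right) \left(- 45 \left(1 + 58 \left(-45\right)\right) + 3873\right) = - 103 \left(- 45 \left(1 - 2610\right) + 3873\right) = - 103 \left(\left(-45\right) \left(-2609\right) + 3873\right) = - 103 \left(117405 + 3873\right) = \left(-103\right) 121278 = -12491634$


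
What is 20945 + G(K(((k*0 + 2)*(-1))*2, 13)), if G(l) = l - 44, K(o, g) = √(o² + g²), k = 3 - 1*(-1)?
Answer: 20901 + √185 ≈ 20915.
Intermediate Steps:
k = 4 (k = 3 + 1 = 4)
K(o, g) = √(g² + o²)
G(l) = -44 + l
20945 + G(K(((k*0 + 2)*(-1))*2, 13)) = 20945 + (-44 + √(13² + (((4*0 + 2)*(-1))*2)²)) = 20945 + (-44 + √(169 + (((0 + 2)*(-1))*2)²)) = 20945 + (-44 + √(169 + ((2*(-1))*2)²)) = 20945 + (-44 + √(169 + (-2*2)²)) = 20945 + (-44 + √(169 + (-4)²)) = 20945 + (-44 + √(169 + 16)) = 20945 + (-44 + √185) = 20901 + √185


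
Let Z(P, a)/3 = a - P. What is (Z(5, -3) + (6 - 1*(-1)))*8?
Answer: -136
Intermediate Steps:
Z(P, a) = -3*P + 3*a (Z(P, a) = 3*(a - P) = -3*P + 3*a)
(Z(5, -3) + (6 - 1*(-1)))*8 = ((-3*5 + 3*(-3)) + (6 - 1*(-1)))*8 = ((-15 - 9) + (6 + 1))*8 = (-24 + 7)*8 = -17*8 = -136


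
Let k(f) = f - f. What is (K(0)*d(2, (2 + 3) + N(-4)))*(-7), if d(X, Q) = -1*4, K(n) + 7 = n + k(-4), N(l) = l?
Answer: -196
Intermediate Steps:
k(f) = 0
K(n) = -7 + n (K(n) = -7 + (n + 0) = -7 + n)
d(X, Q) = -4
(K(0)*d(2, (2 + 3) + N(-4)))*(-7) = ((-7 + 0)*(-4))*(-7) = -7*(-4)*(-7) = 28*(-7) = -196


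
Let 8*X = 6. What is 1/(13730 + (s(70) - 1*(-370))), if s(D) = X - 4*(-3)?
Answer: 4/56451 ≈ 7.0858e-5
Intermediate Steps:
X = 3/4 (X = (1/8)*6 = 3/4 ≈ 0.75000)
s(D) = 51/4 (s(D) = 3/4 - 4*(-3) = 3/4 + 12 = 51/4)
1/(13730 + (s(70) - 1*(-370))) = 1/(13730 + (51/4 - 1*(-370))) = 1/(13730 + (51/4 + 370)) = 1/(13730 + 1531/4) = 1/(56451/4) = 4/56451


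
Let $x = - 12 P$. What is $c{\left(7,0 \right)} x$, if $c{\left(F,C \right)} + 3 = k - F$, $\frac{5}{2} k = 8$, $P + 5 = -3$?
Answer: $- \frac{3264}{5} \approx -652.8$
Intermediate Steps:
$P = -8$ ($P = -5 - 3 = -8$)
$k = \frac{16}{5}$ ($k = \frac{2}{5} \cdot 8 = \frac{16}{5} \approx 3.2$)
$c{\left(F,C \right)} = \frac{1}{5} - F$ ($c{\left(F,C \right)} = -3 - \left(- \frac{16}{5} + F\right) = \frac{1}{5} - F$)
$x = 96$ ($x = \left(-12\right) \left(-8\right) = 96$)
$c{\left(7,0 \right)} x = \left(\frac{1}{5} - 7\right) 96 = \left(- \frac{34}{5}\right) 96 = - \frac{3264}{5}$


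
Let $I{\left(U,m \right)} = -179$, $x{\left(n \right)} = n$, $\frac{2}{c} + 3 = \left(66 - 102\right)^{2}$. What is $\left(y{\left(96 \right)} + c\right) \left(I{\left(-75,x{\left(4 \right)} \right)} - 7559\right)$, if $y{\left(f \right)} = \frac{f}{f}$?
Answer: $- \frac{10020710}{1293} \approx -7750.0$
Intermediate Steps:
$c = \frac{2}{1293}$ ($c = \frac{2}{-3 + \left(66 - 102\right)^{2}} = \frac{2}{-3 + \left(-36\right)^{2}} = \frac{2}{-3 + 1296} = \frac{2}{1293} \approx 0.0015468$)
$y{\left(f \right)} = 1$
$\left(y{\left(96 \right)} + c\right) \left(I{\left(-75,x{\left(4 \right)} \right)} - 7559\right) = \left(1 + \frac{2}{1293}\right) \left(-179 - 7559\right) = \frac{1295}{1293} \left(-7738\right) = - \frac{10020710}{1293}$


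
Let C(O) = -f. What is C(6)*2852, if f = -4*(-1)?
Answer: -11408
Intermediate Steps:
f = 4
C(O) = -4 (C(O) = -1*4 = -4)
C(6)*2852 = -4*2852 = -11408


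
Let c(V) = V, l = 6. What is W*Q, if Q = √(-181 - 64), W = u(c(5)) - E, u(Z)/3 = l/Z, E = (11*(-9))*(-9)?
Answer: -31059*I*√5/5 ≈ -13890.0*I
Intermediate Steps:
E = 891 (E = -99*(-9) = 891)
u(Z) = 18/Z (u(Z) = 3*(6/Z) = 18/Z)
W = -4437/5 (W = 18/5 - 1*891 = 18*(⅕) - 891 = 18/5 - 891 = -4437/5 ≈ -887.40)
Q = 7*I*√5 (Q = √(-245) = 7*I*√5 ≈ 15.652*I)
W*Q = -31059*I*√5/5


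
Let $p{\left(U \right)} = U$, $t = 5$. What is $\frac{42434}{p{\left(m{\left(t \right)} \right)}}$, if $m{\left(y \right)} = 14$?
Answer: $3031$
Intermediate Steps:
$\frac{42434}{p{\left(m{\left(t \right)} \right)}} = \frac{42434}{14} = 42434 \cdot \frac{1}{14} = 3031$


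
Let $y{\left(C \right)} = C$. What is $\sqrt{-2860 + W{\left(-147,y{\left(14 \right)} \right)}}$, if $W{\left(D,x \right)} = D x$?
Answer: $i \sqrt{4918} \approx 70.128 i$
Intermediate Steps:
$\sqrt{-2860 + W{\left(-147,y{\left(14 \right)} \right)}} = \sqrt{-2860 - 2058} = \sqrt{-4918} = i \sqrt{4918}$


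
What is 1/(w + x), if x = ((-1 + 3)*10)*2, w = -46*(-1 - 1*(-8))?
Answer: -1/282 ≈ -0.0035461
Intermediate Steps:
w = -322 (w = -46*(-1 + 8) = -46*7 = -322)
x = 40 (x = (2*10)*2 = 20*2 = 40)
1/(w + x) = 1/(-322 + 40) = 1/(-282) = -1/282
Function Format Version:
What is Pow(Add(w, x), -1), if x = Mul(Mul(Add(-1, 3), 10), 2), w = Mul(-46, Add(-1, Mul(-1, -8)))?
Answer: Rational(-1, 282) ≈ -0.0035461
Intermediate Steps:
w = -322 (w = Mul(-46, Add(-1, 8)) = Mul(-46, 7) = -322)
x = 40 (x = Mul(Mul(2, 10), 2) = Mul(20, 2) = 40)
Pow(Add(w, x), -1) = Pow(Add(-322, 40), -1) = Pow(-282, -1) = Rational(-1, 282)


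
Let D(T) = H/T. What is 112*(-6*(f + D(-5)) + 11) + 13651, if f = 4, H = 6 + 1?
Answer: 65679/5 ≈ 13136.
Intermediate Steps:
H = 7
D(T) = 7/T
112*(-6*(f + D(-5)) + 11) + 13651 = 112*(-6*(4 + 7/(-5)) + 11) + 13651 = 112*(-6*(4 + 7*(-⅕)) + 11) + 13651 = 112*(-6*(4 - 7/5) + 11) + 13651 = 112*(-6*13/5 + 11) + 13651 = 112*(-78/5 + 11) + 13651 = 112*(-23/5) + 13651 = -2576/5 + 13651 = 65679/5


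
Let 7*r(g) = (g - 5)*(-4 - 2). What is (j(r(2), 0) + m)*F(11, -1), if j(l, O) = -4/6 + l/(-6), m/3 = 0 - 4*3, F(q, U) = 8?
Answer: -6232/21 ≈ -296.76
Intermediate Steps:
r(g) = 30/7 - 6*g/7 (r(g) = ((g - 5)*(-4 - 2))/7 = ((-5 + g)*(-6))/7 = (30 - 6*g)/7 = 30/7 - 6*g/7)
m = -36 (m = 3*(0 - 4*3) = 3*(0 - 12) = 3*(-12) = -36)
j(l, O) = -2/3 - l/6 (j(l, O) = -4*1/6 + l*(-1/6) = -2/3 - l/6)
(j(r(2), 0) + m)*F(11, -1) = ((-2/3 - (30/7 - 6/7*2)/6) - 36)*8 = ((-2/3 - (30/7 - 12/7)/6) - 36)*8 = ((-2/3 - 1/6*18/7) - 36)*8 = ((-2/3 - 3/7) - 36)*8 = (-23/21 - 36)*8 = -779/21*8 = -6232/21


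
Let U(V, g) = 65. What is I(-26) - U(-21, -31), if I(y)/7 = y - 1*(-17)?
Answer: -128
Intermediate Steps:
I(y) = 119 + 7*y (I(y) = 7*(y - 1*(-17)) = 7*(y + 17) = 7*(17 + y) = 119 + 7*y)
I(-26) - U(-21, -31) = (119 + 7*(-26)) - 1*65 = (119 - 182) - 65 = -63 - 65 = -128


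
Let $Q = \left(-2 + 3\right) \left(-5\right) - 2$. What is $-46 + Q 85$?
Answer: $-641$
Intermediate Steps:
$Q = -7$ ($Q = 1 \left(-5\right) - 2 = -5 - 2 = -7$)
$-46 + Q 85 = -46 - 595 = -641$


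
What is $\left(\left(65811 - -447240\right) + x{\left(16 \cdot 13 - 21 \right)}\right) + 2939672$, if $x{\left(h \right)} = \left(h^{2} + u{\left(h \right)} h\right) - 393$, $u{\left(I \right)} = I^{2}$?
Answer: $10026502$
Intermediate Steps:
$x{\left(h \right)} = -393 + h^{2} + h^{3}$ ($x{\left(h \right)} = \left(h^{2} + h^{2} h\right) - 393 = \left(h^{2} + h^{3}\right) - 393 = -393 + h^{2} + h^{3}$)
$\left(\left(65811 - -447240\right) + x{\left(16 \cdot 13 - 21 \right)}\right) + 2939672 = \left(\left(65811 - -447240\right) + \left(-393 + \left(16 \cdot 13 - 21\right)^{2} + \left(16 \cdot 13 - 21\right)^{3}\right)\right) + 2939672 = \left(\left(65811 + 447240\right) + \left(-393 + \left(208 - 21\right)^{2} + \left(208 - 21\right)^{3}\right)\right) + 2939672 = \left(513051 + \left(-393 + 187^{2} + 187^{3}\right)\right) + 2939672 = \left(513051 + \left(-393 + 34969 + 6539203\right)\right) + 2939672 = \left(513051 + 6573779\right) + 2939672 = 7086830 + 2939672 = 10026502$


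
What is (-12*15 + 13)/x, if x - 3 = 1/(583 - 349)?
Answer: -39078/703 ≈ -55.587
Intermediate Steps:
x = 703/234 (x = 3 + 1/(583 - 349) = 3 + 1/234 = 703/234 ≈ 3.0043)
(-12*15 + 13)/x = (-12*15 + 13)/(703/234) = (-180 + 13)*(234/703) = -167*234/703 = -39078/703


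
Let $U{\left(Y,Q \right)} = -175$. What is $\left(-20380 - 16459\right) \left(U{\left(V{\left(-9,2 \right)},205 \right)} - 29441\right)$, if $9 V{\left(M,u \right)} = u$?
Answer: $1091023824$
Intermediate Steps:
$V{\left(M,u \right)} = \frac{u}{9}$
$\left(-20380 - 16459\right) \left(U{\left(V{\left(-9,2 \right)},205 \right)} - 29441\right) = \left(-20380 - 16459\right) \left(-175 - 29441\right) = \left(-36839\right) \left(-29616\right) = 1091023824$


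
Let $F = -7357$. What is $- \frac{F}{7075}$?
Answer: $\frac{7357}{7075} \approx 1.0399$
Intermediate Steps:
$- \frac{F}{7075} = - \frac{-7357}{7075} = \left(-1\right) \left(- \frac{7357}{7075}\right) = \frac{7357}{7075}$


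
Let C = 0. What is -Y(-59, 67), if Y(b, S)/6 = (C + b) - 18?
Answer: 462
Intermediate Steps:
Y(b, S) = -108 + 6*b (Y(b, S) = 6*((0 + b) - 18) = 6*(b - 18) = 6*(-18 + b) = -108 + 6*b)
-Y(-59, 67) = -(-108 + 6*(-59)) = -(-108 - 354) = -1*(-462) = 462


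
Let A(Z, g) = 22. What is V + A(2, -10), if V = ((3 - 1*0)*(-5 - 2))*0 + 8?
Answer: 30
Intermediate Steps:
V = 8 (V = ((3 + 0)*(-7))*0 + 8 = (3*(-7))*0 + 8 = -21*0 + 8 = 0 + 8 = 8)
V + A(2, -10) = 8 + 22 = 30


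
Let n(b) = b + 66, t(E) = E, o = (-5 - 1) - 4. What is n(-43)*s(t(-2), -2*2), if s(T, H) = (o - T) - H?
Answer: -92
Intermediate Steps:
o = -10 (o = -6 - 4 = -10)
n(b) = 66 + b
s(T, H) = -10 - H - T (s(T, H) = (-10 - T) - H = -10 - H - T)
n(-43)*s(t(-2), -2*2) = (66 - 43)*(-10 - (-2)*2 - 1*(-2)) = 23*(-10 - 1*(-4) + 2) = 23*(-10 + 4 + 2) = 23*(-4) = -92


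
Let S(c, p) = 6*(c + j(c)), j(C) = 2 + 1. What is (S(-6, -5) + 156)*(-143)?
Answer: -19734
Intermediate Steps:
j(C) = 3
S(c, p) = 18 + 6*c (S(c, p) = 6*(c + 3) = 6*(3 + c) = 18 + 6*c)
(S(-6, -5) + 156)*(-143) = ((18 + 6*(-6)) + 156)*(-143) = ((18 - 36) + 156)*(-143) = (-18 + 156)*(-143) = 138*(-143) = -19734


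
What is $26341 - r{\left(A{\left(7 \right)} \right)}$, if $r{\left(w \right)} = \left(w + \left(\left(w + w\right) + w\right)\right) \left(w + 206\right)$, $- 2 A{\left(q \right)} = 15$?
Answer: $32296$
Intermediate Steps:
$A{\left(q \right)} = - \frac{15}{2}$ ($A{\left(q \right)} = \left(- \frac{1}{2}\right) 15 = - \frac{15}{2}$)
$r{\left(w \right)} = 4 w \left(206 + w\right)$ ($r{\left(w \right)} = \left(w + \left(2 w + w\right)\right) \left(206 + w\right) = \left(w + 3 w\right) \left(206 + w\right) = 4 w \left(206 + w\right)$)
$26341 - r{\left(A{\left(7 \right)} \right)} = 26341 - 4 \left(- \frac{15}{2}\right) \left(206 - \frac{15}{2}\right) = 26341 - 4 \left(- \frac{15}{2}\right) \frac{397}{2} = 26341 - -5955 = 26341 + 5955 = 32296$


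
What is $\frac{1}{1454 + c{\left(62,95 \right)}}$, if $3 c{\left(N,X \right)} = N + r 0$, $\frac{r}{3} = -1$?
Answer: $\frac{3}{4424} \approx 0.00067812$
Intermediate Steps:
$r = -3$ ($r = 3 \left(-1\right) = -3$)
$c{\left(N,X \right)} = \frac{N}{3}$ ($c{\left(N,X \right)} = \frac{N - 0}{3} = \frac{N + 0}{3} = \frac{N}{3}$)
$\frac{1}{1454 + c{\left(62,95 \right)}} = \frac{1}{1454 + \frac{1}{3} \cdot 62} = \frac{1}{1454 + \frac{62}{3}} = \frac{1}{\frac{4424}{3}} = \frac{3}{4424}$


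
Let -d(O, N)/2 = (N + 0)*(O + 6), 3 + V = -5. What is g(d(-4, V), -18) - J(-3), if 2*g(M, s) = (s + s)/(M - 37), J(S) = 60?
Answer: -282/5 ≈ -56.400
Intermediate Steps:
V = -8 (V = -3 - 5 = -8)
d(O, N) = -2*N*(6 + O) (d(O, N) = -2*(N + 0)*(O + 6) = -2*N*(6 + O))
g(M, s) = s/(-37 + M) (g(M, s) = ((s + s)/(M - 37))/2 = ((2*s)/(-37 + M))/2 = (2*s/(-37 + M))/2 = s/(-37 + M))
g(d(-4, V), -18) - J(-3) = -18/(-37 - 2*(-8)*(6 - 4)) - 1*60 = -18/(-37 - 2*(-8)*2) - 60 = -18/(-37 + 32) - 60 = -18/(-5) - 60 = -18*(-⅕) - 60 = 18/5 - 60 = -282/5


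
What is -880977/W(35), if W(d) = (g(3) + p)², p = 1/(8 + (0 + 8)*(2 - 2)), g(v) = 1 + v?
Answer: -18794176/363 ≈ -51775.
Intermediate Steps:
p = ⅛ (p = 1/(8 + 8*0) = 1/(8 + 0) = 1/8 = ⅛ ≈ 0.12500)
W(d) = 1089/64 (W(d) = ((1 + 3) + ⅛)² = (4 + ⅛)² = (33/8)² = 1089/64)
-880977/W(35) = -880977/1089/64 = -880977*64/1089 = -18794176/363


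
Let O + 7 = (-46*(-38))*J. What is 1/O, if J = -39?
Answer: -1/68179 ≈ -1.4667e-5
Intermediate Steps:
O = -68179 (O = -7 - 46*(-38)*(-39) = -7 + 1748*(-39) = -7 - 68172 = -68179)
1/O = 1/(-68179) = -1/68179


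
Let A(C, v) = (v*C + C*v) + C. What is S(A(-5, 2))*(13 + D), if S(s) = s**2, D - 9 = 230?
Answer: 157500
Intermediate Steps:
D = 239 (D = 9 + 230 = 239)
A(C, v) = C + 2*C*v (A(C, v) = (C*v + C*v) + C = 2*C*v + C = C + 2*C*v)
S(A(-5, 2))*(13 + D) = (-5*(1 + 2*2))**2*(13 + 239) = (-5*(1 + 4))**2*252 = (-5*5)**2*252 = (-25)**2*252 = 625*252 = 157500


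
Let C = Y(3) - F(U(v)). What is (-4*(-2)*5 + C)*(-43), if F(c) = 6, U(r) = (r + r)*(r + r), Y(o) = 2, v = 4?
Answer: -1548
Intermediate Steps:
U(r) = 4*r**2 (U(r) = (2*r)*(2*r) = 4*r**2)
C = -4 (C = 2 - 1*6 = 2 - 6 = -4)
(-4*(-2)*5 + C)*(-43) = (-4*(-2)*5 - 4)*(-43) = (8*5 - 4)*(-43) = (40 - 4)*(-43) = 36*(-43) = -1548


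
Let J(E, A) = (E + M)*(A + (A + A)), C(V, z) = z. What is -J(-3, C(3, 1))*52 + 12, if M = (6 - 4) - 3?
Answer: 636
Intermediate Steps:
M = -1 (M = 2 - 3 = -1)
J(E, A) = 3*A*(-1 + E) (J(E, A) = (E - 1)*(A + (A + A)) = (-1 + E)*(A + 2*A) = (-1 + E)*(3*A) = 3*A*(-1 + E))
-J(-3, C(3, 1))*52 + 12 = -3*(-1 - 3)*52 + 12 = -3*(-4)*52 + 12 = -1*(-12)*52 + 12 = 12*52 + 12 = 624 + 12 = 636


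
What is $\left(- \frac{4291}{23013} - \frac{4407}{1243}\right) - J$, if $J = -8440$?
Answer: $\frac{2135582212}{253143} \approx 8436.3$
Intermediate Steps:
$\left(- \frac{4291}{23013} - \frac{4407}{1243}\right) - J = \left(- \frac{4291}{23013} - \frac{4407}{1243}\right) - -8440 = \left(\left(-4291\right) \frac{1}{23013} - \frac{39}{11}\right) + 8440 = \left(- \frac{4291}{23013} - \frac{39}{11}\right) + 8440 = - \frac{944708}{253143} + 8440 = \frac{2135582212}{253143}$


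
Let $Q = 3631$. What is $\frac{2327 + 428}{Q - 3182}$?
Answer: $\frac{2755}{449} \approx 6.1359$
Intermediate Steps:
$\frac{2327 + 428}{Q - 3182} = \frac{2327 + 428}{3631 - 3182} = \frac{2755}{449}$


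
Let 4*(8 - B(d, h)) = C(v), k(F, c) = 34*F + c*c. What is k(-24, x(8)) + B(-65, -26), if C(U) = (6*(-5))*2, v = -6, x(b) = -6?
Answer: -757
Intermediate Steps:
C(U) = -60 (C(U) = -30*2 = -60)
k(F, c) = c² + 34*F (k(F, c) = 34*F + c² = c² + 34*F)
B(d, h) = 23 (B(d, h) = 8 - ¼*(-60) = 8 + 15 = 23)
k(-24, x(8)) + B(-65, -26) = ((-6)² + 34*(-24)) + 23 = (36 - 816) + 23 = -780 + 23 = -757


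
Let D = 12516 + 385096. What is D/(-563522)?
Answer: -198806/281761 ≈ -0.70558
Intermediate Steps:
D = 397612
D/(-563522) = 397612/(-563522) = 397612*(-1/563522) = -198806/281761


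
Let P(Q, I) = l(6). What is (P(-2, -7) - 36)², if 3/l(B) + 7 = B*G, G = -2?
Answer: 471969/361 ≈ 1307.4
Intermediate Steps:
l(B) = 3/(-7 - 2*B) (l(B) = 3/(-7 + B*(-2)) = 3/(-7 - 2*B))
P(Q, I) = -3/19 (P(Q, I) = 3/(-7 - 2*6) = 3/(-7 - 12) = 3/(-19) = 3*(-1/19) = -3/19)
(P(-2, -7) - 36)² = (-3/19 - 36)² = (-687/19)² = 471969/361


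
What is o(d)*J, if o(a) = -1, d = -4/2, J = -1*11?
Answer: 11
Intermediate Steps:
J = -11
d = -2 (d = -4*½ = -2)
o(d)*J = -1*(-11) = 11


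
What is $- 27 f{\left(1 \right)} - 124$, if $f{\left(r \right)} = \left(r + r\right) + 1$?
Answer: $-205$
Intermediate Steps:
$f{\left(r \right)} = 1 + 2 r$ ($f{\left(r \right)} = 2 r + 1 = 1 + 2 r$)
$- 27 f{\left(1 \right)} - 124 = - 27 \left(1 + 2 \cdot 1\right) - 124 = - 27 \left(1 + 2\right) - 124 = \left(-27\right) 3 - 124 = -81 - 124 = -205$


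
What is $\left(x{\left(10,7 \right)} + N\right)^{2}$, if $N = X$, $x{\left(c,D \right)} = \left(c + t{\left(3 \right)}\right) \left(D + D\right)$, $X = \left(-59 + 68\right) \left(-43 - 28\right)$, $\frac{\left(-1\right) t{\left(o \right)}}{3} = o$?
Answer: $390625$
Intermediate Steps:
$t{\left(o \right)} = - 3 o$
$X = -639$ ($X = 9 \left(-71\right) = -639$)
$x{\left(c,D \right)} = 2 D \left(-9 + c\right)$ ($x{\left(c,D \right)} = \left(c - 9\right) \left(D + D\right) = \left(c - 9\right) 2 D = \left(-9 + c\right) 2 D = 2 D \left(-9 + c\right)$)
$N = -639$
$\left(x{\left(10,7 \right)} + N\right)^{2} = \left(2 \cdot 7 \left(-9 + 10\right) - 639\right)^{2} = \left(2 \cdot 7 \cdot 1 - 639\right)^{2} = \left(14 - 639\right)^{2} = \left(-625\right)^{2} = 390625$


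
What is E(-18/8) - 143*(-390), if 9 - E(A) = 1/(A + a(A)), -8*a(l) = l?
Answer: 3514109/63 ≈ 55780.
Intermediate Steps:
a(l) = -l/8
E(A) = 9 - 8/(7*A) (E(A) = 9 - 1/(A - A/8) = 9 - 1/(7*A/8) = 9 - 8/(7*A))
E(-18/8) - 143*(-390) = (9 - 8/(7*((-18/8)))) - 143*(-390) = (9 - 8/(7*((-18*⅛)))) + 55770 = (9 - 8/(7*(-9/4))) + 55770 = (9 - 8/7*(-4/9)) + 55770 = (9 + 32/63) + 55770 = 599/63 + 55770 = 3514109/63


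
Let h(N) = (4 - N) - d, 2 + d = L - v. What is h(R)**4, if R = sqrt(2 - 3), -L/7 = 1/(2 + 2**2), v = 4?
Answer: 19182793/1296 - 298351*I/54 ≈ 14802.0 - 5525.0*I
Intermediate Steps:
L = -7/6 (L = -7/(2 + 2**2) = -7/(2 + 4) = -7/6 ≈ -1.1667)
d = -43/6 (d = -2 + (-7/6 - 1*4) = -2 + (-7/6 - 4) = -2 - 31/6 = -43/6 ≈ -7.1667)
R = I (R = sqrt(-1) = I ≈ 1.0*I)
h(N) = 67/6 - N (h(N) = (4 - N) - 1*(-43/6) = (4 - N) + 43/6 = 67/6 - N)
h(R)**4 = (67/6 - I)**4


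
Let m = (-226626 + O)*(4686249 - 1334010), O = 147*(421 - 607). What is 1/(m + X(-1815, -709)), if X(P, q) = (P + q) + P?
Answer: -1/851361438691 ≈ -1.1746e-12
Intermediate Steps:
O = -27342 (O = 147*(-186) = -27342)
X(P, q) = q + 2*P
m = -851361434352 (m = (-226626 - 27342)*(4686249 - 1334010) = -253968*3352239 = -851361434352)
1/(m + X(-1815, -709)) = 1/(-851361434352 + (-709 + 2*(-1815))) = 1/(-851361434352 + (-709 - 3630)) = 1/(-851361434352 - 4339) = 1/(-851361438691) = -1/851361438691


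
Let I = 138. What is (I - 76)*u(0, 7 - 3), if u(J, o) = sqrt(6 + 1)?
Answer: 62*sqrt(7) ≈ 164.04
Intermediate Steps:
u(J, o) = sqrt(7)
(I - 76)*u(0, 7 - 3) = (138 - 76)*sqrt(7) = 62*sqrt(7)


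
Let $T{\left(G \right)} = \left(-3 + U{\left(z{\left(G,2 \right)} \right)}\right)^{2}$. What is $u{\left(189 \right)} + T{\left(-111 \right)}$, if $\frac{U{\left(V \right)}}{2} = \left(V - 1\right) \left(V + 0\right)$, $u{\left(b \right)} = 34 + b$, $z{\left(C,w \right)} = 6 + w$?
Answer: $12104$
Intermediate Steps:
$U{\left(V \right)} = 2 V \left(-1 + V\right)$ ($U{\left(V \right)} = 2 \left(V - 1\right) \left(V + 0\right) = 2 \left(-1 + V\right) V = 2 V \left(-1 + V\right)$)
$T{\left(G \right)} = 11881$ ($T{\left(G \right)} = \left(-3 + 2 \left(6 + 2\right) \left(-1 + \left(6 + 2\right)\right)\right)^{2} = \left(-3 + 2 \cdot 8 \left(-1 + 8\right)\right)^{2} = \left(-3 + 2 \cdot 8 \cdot 7\right)^{2} = \left(-3 + 112\right)^{2} = 109^{2} = 11881$)
$u{\left(189 \right)} + T{\left(-111 \right)} = \left(34 + 189\right) + 11881 = 223 + 11881 = 12104$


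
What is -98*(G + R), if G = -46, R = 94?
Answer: -4704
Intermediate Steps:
-98*(G + R) = -98*(-46 + 94) = -98*48 = -4704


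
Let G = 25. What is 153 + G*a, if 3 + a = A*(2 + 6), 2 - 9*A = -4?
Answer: 634/3 ≈ 211.33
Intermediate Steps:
A = 2/3 (A = 2/9 - 1/9*(-4) = 2/9 + 4/9 = 2/3 ≈ 0.66667)
a = 7/3 (a = -3 + 2*(2 + 6)/3 = -3 + (2/3)*8 = -3 + 16/3 = 7/3 ≈ 2.3333)
153 + G*a = 153 + 25*(7/3) = 153 + 175/3 = 634/3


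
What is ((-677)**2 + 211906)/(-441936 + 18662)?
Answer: -670235/423274 ≈ -1.5835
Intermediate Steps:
((-677)**2 + 211906)/(-441936 + 18662) = (458329 + 211906)/(-423274) = 670235*(-1/423274) = -670235/423274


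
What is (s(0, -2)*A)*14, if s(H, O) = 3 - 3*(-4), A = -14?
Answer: -2940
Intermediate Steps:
s(H, O) = 15 (s(H, O) = 3 + 12 = 15)
(s(0, -2)*A)*14 = (15*(-14))*14 = -210*14 = -2940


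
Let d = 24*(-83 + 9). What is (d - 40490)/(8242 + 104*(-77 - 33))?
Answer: 21133/1599 ≈ 13.216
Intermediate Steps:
d = -1776 (d = 24*(-74) = -1776)
(d - 40490)/(8242 + 104*(-77 - 33)) = (-1776 - 40490)/(8242 + 104*(-77 - 33)) = -42266/(8242 + 104*(-110)) = -42266/(8242 - 11440) = -42266/(-3198) = -42266*(-1/3198) = 21133/1599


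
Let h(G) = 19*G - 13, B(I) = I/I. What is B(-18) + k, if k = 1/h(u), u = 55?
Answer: 1033/1032 ≈ 1.0010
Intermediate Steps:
B(I) = 1
h(G) = -13 + 19*G
k = 1/1032 (k = 1/(-13 + 19*55) = 1/(-13 + 1045) = 1/1032 ≈ 0.00096899)
B(-18) + k = 1 + 1/1032 = 1033/1032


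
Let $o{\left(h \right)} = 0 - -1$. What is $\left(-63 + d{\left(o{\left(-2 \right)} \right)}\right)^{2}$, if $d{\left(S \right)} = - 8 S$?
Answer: $5041$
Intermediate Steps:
$o{\left(h \right)} = 1$ ($o{\left(h \right)} = 0 + 1 = 1$)
$\left(-63 + d{\left(o{\left(-2 \right)} \right)}\right)^{2} = \left(-63 - 8\right)^{2} = \left(-71\right)^{2} = 5041$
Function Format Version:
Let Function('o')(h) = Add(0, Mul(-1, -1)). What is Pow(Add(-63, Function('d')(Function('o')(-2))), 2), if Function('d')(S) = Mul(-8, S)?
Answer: 5041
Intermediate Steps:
Function('o')(h) = 1 (Function('o')(h) = Add(0, 1) = 1)
Pow(Add(-63, Function('d')(Function('o')(-2))), 2) = Pow(Add(-63, Mul(-8, 1)), 2) = Pow(Add(-63, -8), 2) = Pow(-71, 2) = 5041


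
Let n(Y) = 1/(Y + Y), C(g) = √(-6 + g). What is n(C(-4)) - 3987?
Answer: -3987 - I*√10/20 ≈ -3987.0 - 0.15811*I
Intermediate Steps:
n(Y) = 1/(2*Y)
n(C(-4)) - 3987 = 1/(2*(√(-6 - 4))) - 3987 = 1/(2*(√(-10))) - 3987 = 1/(2*((I*√10))) - 3987 = (-I*√10/10)/2 - 3987 = -I*√10/20 - 3987 = -3987 - I*√10/20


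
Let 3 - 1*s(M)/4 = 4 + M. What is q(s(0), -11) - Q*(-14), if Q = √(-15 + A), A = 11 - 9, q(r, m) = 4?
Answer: 4 + 14*I*√13 ≈ 4.0 + 50.478*I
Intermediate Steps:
s(M) = -4 - 4*M (s(M) = 12 - 4*(4 + M) = 12 + (-16 - 4*M) = -4 - 4*M)
A = 2
Q = I*√13 (Q = √(-15 + 2) = √(-13) = I*√13 ≈ 3.6056*I)
q(s(0), -11) - Q*(-14) = 4 - I*√13*(-14) = 4 - (-14)*I*√13 = 4 + 14*I*√13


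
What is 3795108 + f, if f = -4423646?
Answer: -628538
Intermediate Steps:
3795108 + f = 3795108 - 4423646 = -628538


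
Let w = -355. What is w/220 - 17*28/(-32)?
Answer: 1167/88 ≈ 13.261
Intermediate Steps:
w/220 - 17*28/(-32) = -355/220 - 17*28/(-32) = -355*1/220 - 476*(-1/32) = -71/44 + 119/8 = 1167/88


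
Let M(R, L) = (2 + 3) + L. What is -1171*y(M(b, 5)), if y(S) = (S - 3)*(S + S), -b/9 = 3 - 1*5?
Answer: -163940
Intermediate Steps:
b = 18 (b = -9*(3 - 1*5) = -9*(3 - 5) = -9*(-2) = 18)
M(R, L) = 5 + L
y(S) = 2*S*(-3 + S) (y(S) = (-3 + S)*(2*S) = 2*S*(-3 + S))
-1171*y(M(b, 5)) = -2342*(5 + 5)*(-3 + (5 + 5)) = -2342*10*(-3 + 10) = -2342*10*7 = -1171*140 = -163940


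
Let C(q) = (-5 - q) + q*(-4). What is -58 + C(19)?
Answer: -158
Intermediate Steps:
C(q) = -5 - 5*q (C(q) = (-5 - q) - 4*q = -5 - 5*q)
-58 + C(19) = -58 + (-5 - 5*19) = -58 + (-5 - 95) = -58 - 100 = -158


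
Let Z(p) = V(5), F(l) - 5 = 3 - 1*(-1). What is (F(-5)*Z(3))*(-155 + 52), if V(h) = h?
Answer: -4635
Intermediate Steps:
F(l) = 9 (F(l) = 5 + (3 - 1*(-1)) = 5 + (3 + 1) = 5 + 4 = 9)
Z(p) = 5
(F(-5)*Z(3))*(-155 + 52) = (9*5)*(-155 + 52) = 45*(-103) = -4635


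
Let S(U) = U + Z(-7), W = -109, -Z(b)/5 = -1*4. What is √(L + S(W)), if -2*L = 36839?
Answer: 9*I*√914/2 ≈ 136.05*I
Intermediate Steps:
L = -36839/2 (L = -½*36839 = -36839/2 ≈ -18420.)
Z(b) = 20 (Z(b) = -(-5)*4 = -5*(-4) = 20)
S(U) = 20 + U (S(U) = U + 20 = 20 + U)
√(L + S(W)) = √(-36839/2 + (20 - 109)) = √(-36839/2 - 89) = √(-37017/2) = 9*I*√914/2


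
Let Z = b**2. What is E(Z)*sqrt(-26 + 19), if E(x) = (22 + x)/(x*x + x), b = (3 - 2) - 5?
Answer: 19*I*sqrt(7)/136 ≈ 0.36963*I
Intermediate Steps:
b = -4 (b = 1 - 5 = -4)
Z = 16 (Z = (-4)**2 = 16)
E(x) = (22 + x)/(x + x**2) (E(x) = (22 + x)/(x**2 + x) = (22 + x)/(x + x**2))
E(Z)*sqrt(-26 + 19) = ((22 + 16)/(16*(1 + 16)))*sqrt(-26 + 19) = ((1/16)*38/17)*sqrt(-7) = ((1/16)*(1/17)*38)*(I*sqrt(7)) = 19*(I*sqrt(7))/136 = 19*I*sqrt(7)/136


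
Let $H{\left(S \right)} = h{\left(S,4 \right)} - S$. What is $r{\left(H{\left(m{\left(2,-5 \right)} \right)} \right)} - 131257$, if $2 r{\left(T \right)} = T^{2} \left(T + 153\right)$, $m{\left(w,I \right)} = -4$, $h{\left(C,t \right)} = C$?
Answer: $-131257$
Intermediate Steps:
$H{\left(S \right)} = 0$ ($H{\left(S \right)} = S - S = 0$)
$r{\left(T \right)} = \frac{T^{2} \left(153 + T\right)}{2}$ ($r{\left(T \right)} = \frac{T^{2} \left(T + 153\right)}{2} = \frac{T^{2} \left(153 + T\right)}{2}$)
$r{\left(H{\left(m{\left(2,-5 \right)} \right)} \right)} - 131257 = \frac{0^{2} \left(153 + 0\right)}{2} - 131257 = \frac{1}{2} \cdot 0 \cdot 153 - 131257 = 0 - 131257 = -131257$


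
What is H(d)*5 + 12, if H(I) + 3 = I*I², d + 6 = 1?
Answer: -628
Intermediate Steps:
d = -5 (d = -6 + 1 = -5)
H(I) = -3 + I³ (H(I) = -3 + I*I² = -3 + I³)
H(d)*5 + 12 = (-3 + (-5)³)*5 + 12 = (-3 - 125)*5 + 12 = -128*5 + 12 = -640 + 12 = -628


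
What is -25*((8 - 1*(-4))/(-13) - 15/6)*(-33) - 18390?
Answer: -551565/26 ≈ -21214.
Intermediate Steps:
-25*((8 - 1*(-4))/(-13) - 15/6)*(-33) - 18390 = -25*((8 + 4)*(-1/13) - 15*⅙)*(-33) - 18390 = -25*(12*(-1/13) - 5/2)*(-33) - 18390 = -25*(-12/13 - 5/2)*(-33) - 18390 = -25*(-89/26)*(-33) - 18390 = (2225/26)*(-33) - 18390 = -73425/26 - 18390 = -551565/26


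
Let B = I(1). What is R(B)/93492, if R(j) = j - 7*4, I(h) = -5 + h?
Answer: -8/23373 ≈ -0.00034228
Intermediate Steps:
B = -4 (B = -5 + 1 = -4)
R(j) = -28 + j (R(j) = j - 28 = -28 + j)
R(B)/93492 = (-28 - 4)/93492 = -32*1/93492 = -8/23373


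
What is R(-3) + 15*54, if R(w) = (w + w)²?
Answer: 846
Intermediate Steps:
R(w) = 4*w² (R(w) = (2*w)² = 4*w²)
R(-3) + 15*54 = 4*(-3)² + 15*54 = 4*9 + 810 = 36 + 810 = 846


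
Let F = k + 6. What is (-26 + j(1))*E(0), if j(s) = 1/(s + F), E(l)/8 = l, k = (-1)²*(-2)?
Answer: 0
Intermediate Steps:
k = -2 (k = 1*(-2) = -2)
E(l) = 8*l
F = 4 (F = -2 + 6 = 4)
j(s) = 1/(4 + s) (j(s) = 1/(s + 4) = 1/(4 + s))
(-26 + j(1))*E(0) = (-26 + 1/(4 + 1))*(8*0) = (-26 + 1/5)*0 = (-26 + ⅕)*0 = -129/5*0 = 0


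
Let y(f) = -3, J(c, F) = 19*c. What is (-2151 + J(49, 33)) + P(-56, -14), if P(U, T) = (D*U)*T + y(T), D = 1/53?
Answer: -64035/53 ≈ -1208.2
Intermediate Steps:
D = 1/53 ≈ 0.018868
P(U, T) = -3 + T*U/53 (P(U, T) = (U/53)*T - 3 = T*U/53 - 3 = -3 + T*U/53)
(-2151 + J(49, 33)) + P(-56, -14) = (-2151 + 19*49) + (-3 + (1/53)*(-14)*(-56)) = (-2151 + 931) + (-3 + 784/53) = -1220 + 625/53 = -64035/53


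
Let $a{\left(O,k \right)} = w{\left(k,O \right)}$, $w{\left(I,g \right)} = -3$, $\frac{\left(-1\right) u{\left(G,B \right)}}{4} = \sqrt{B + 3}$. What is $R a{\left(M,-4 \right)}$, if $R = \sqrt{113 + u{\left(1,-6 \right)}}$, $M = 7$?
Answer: $- 3 \sqrt{113 - 4 i \sqrt{3}} \approx -31.905 + 0.97717 i$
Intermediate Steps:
$u{\left(G,B \right)} = - 4 \sqrt{3 + B}$ ($u{\left(G,B \right)} = - 4 \sqrt{B + 3} = - 4 \sqrt{3 + B}$)
$a{\left(O,k \right)} = -3$
$R = \sqrt{113 - 4 i \sqrt{3}}$ ($R = \sqrt{113 - 4 \sqrt{3 - 6}} = \sqrt{113 - 4 \sqrt{-3}} = \sqrt{113 - 4 i \sqrt{3}} \approx 10.635 - 0.32572 i$)
$R a{\left(M,-4 \right)} = \sqrt{113 - 4 i \sqrt{3}} \left(-3\right) = - 3 \sqrt{113 - 4 i \sqrt{3}}$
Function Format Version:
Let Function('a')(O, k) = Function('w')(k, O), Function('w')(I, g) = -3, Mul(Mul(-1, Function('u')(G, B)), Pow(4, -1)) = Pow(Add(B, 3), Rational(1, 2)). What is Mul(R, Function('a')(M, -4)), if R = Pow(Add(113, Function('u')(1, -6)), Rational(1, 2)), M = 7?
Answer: Mul(-3, Pow(Add(113, Mul(-4, I, Pow(3, Rational(1, 2)))), Rational(1, 2))) ≈ Add(-31.905, Mul(0.97717, I))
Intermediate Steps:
Function('u')(G, B) = Mul(-4, Pow(Add(3, B), Rational(1, 2))) (Function('u')(G, B) = Mul(-4, Pow(Add(B, 3), Rational(1, 2))) = Mul(-4, Pow(Add(3, B), Rational(1, 2))))
Function('a')(O, k) = -3
R = Pow(Add(113, Mul(-4, I, Pow(3, Rational(1, 2)))), Rational(1, 2)) (R = Pow(Add(113, Mul(-4, Pow(Add(3, -6), Rational(1, 2)))), Rational(1, 2)) = Pow(Add(113, Mul(-4, Pow(-3, Rational(1, 2)))), Rational(1, 2)) = Pow(Add(113, Mul(-4, Mul(I, Pow(3, Rational(1, 2))))), Rational(1, 2)) = Pow(Add(113, Mul(-4, I, Pow(3, Rational(1, 2)))), Rational(1, 2)) ≈ Add(10.635, Mul(-0.32572, I)))
Mul(R, Function('a')(M, -4)) = Mul(Pow(Add(113, Mul(-4, I, Pow(3, Rational(1, 2)))), Rational(1, 2)), -3) = Mul(-3, Pow(Add(113, Mul(-4, I, Pow(3, Rational(1, 2)))), Rational(1, 2)))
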